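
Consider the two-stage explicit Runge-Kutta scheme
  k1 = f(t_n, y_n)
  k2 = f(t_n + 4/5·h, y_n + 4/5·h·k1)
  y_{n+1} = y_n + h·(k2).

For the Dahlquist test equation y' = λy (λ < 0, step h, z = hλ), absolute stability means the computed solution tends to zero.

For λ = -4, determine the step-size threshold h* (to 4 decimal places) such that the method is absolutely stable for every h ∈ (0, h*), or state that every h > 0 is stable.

(-1.2500,0); λ=-4 ⇒ h* = (5/4)/4 = 0.3125.

Set f=λy, z=hλ:
  k1=λy_n ⇒ h·k1=z·y_n;  k2=λ(1+4/5z)y_n ⇒ h·k2=z(1+4/5z)y_n
  y_{n+1}/y_n = 1 + z(1+4/5z) = 1 + z + 4/5z²
  Hence R(z) = 1 + z + 4/5z².

Solve |R(x)|<1 on ℝ⁻.
x=-0.4: |R|=0.7280
R=1: x+4/5x²=0 ⇒ x=−5/4=-1.2500; min R=1−1/(4·4/5)=0.6875>−1
Confirm numerically:
  x=-1.193: |R|=0.94560 <1
  x=-0.819: |R|=0.71761 <1
  x=-0.700: |R|=0.69200 <1
  x=-0.582: |R|=0.68898 <1
  x=-1.666: |R|=1.55444 >1
  x=-1.546: |R|=1.36609 >1
Stable set (-1.2500, 0).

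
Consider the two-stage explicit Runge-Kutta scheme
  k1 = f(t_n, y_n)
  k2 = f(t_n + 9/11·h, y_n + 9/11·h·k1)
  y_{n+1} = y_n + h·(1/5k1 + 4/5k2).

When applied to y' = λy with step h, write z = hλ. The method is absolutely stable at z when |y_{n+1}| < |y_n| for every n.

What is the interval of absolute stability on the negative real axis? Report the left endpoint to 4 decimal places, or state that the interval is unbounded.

(-1.5278, 0).

Test eqn y'=λy, z=hλ:
  k1=λy_n ⇒ h·k1=z·y_n;  k2=λ(1+9/11z)y_n ⇒ h·k2=z(1+9/11z)y_n
  y_{n+1}/y_n = 1 + 1/5z + 4/5z(1+9/11z) = 1 + z + 36/55z²
  ⇒ R(z) = 1 + z + 36/55z².

Need |R(x)|<1, x<0.
x=-1.78: |R|=1.2939
R=1: x+36/55x²=0 ⇒ x=−55/36=-1.5278; min R=1−1/(4·36/55)=0.6181>−1
Confirm numerically:
  x=-1.222: |R|=0.75542 <1
  x=-1.000: |R|=0.65455 <1
  x=-0.709: |R|=0.62003 <1
  x=-1.946: |R|=1.53271 >1
  x=-1.897: |R|=1.45845 >1
So |R|<1 on (-1.5278, 0).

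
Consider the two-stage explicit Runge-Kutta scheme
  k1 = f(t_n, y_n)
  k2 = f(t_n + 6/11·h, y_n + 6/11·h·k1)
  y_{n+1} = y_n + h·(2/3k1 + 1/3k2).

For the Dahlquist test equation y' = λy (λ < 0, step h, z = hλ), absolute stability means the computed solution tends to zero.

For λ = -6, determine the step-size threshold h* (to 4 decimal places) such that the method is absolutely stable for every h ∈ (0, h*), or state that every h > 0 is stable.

(-5.5000,0); λ=-6 ⇒ h* = (11/2)/6 = 0.9167.

With y'=λy (z=hλ):
  k1=λy_n ⇒ h·k1=z·y_n;  k2=λ(1+6/11z)y_n ⇒ h·k2=z(1+6/11z)y_n
  y_{n+1}/y_n = 1 + 2/3z + 1/3z(1+6/11z) = 1 + z + 2/11z²
  so R(z) = 1 + z + 2/11z².

Solve |R(x)|<1 on ℝ⁻.
x=-0.51: |R|=0.5373
R=1: x+2/11x²=0 ⇒ x=−11/2=-5.5000; min R=1−1/(4·2/11)=-0.3750>−1
Confirm numerically:
  x=-4.268: |R|=0.04397 <1
  x=-4.118: |R|=0.03474 <1
  x=-3.953: |R|=0.11187 <1
  x=-5.699: |R|=1.20620 >1
  x=-5.595: |R|=1.09664 >1
Interval (-5.5000, 0).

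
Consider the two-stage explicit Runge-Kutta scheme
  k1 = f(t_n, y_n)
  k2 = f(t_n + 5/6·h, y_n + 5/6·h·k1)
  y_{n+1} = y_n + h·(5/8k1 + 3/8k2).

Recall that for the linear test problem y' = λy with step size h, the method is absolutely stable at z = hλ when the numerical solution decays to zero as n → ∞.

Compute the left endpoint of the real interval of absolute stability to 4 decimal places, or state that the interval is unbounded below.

Test eqn y'=λy, z=hλ:
  k1=λy_n ⇒ h·k1=z·y_n;  k2=λ(1+5/6z)y_n ⇒ h·k2=z(1+5/6z)y_n
  y_{n+1}/y_n = 1 + 5/8z + 3/8z(1+5/6z) = 1 + z + 5/16z²
  ⇒ R(z) = 1 + z + 5/16z².

Find x<0 with |R(x)|<1.
x=-0.86: |R|=0.3711
R=1: x+5/16x²=0 ⇒ x=−16/5=-3.2000; min R=1−1/(4·5/16)=0.2000>−1
Confirm numerically:
  x=-3.026: |R|=0.83546 <1
  x=-2.862: |R|=0.69770 <1
  x=-1.798: |R|=0.21225 <1
  x=-3.793: |R|=1.70289 >1
  x=-3.365: |R|=1.17351 >1
Stable set (-3.2000, 0).

left endpoint -3.2000.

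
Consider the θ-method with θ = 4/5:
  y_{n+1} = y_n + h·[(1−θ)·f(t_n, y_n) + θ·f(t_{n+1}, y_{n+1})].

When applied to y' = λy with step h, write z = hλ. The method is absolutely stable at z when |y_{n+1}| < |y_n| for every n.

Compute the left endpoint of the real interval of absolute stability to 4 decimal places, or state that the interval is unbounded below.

interval (−∞, 0).

On y'=λy, z=hλ:
  y_{n+1} = y_n + z·[1/5·y_n + 4/5·y_{n+1}] ⇒ (1 − 4/5z)y_{n+1} = (1 + 1/5z)y_n
  so R(z) = (1 + 1/5z)/(1 − 4/5z).

Find x<0 with |R(x)|<1.
x=-1.75: |R|=0.2708
x=-2: |R|=0.2308
x=-10: |R|=0.1111
x=-100: |R|=0.2346
θ=4/5≥1/2 ⇒ |1+1/5x|<|1−4/5x| ∀x<0 ⇒ stable on all of ℝ⁻.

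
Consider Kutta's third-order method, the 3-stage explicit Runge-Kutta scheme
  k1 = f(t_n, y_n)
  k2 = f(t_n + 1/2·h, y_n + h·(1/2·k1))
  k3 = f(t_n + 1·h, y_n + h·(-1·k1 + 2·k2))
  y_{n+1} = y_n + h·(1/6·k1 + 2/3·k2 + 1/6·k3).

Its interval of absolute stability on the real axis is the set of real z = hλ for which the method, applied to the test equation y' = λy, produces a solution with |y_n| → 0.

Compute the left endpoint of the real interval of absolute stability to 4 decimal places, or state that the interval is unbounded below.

z* = -2.5127.

Test eqn y'=λy, z=hλ:
  order 3, 3-stage ⇒ R(z)=1+z+z^2/2+z^3/6
  (e.g. R(-1.35)=0.15119, |R|=0.15119)

Find x<0 with |R(x)|<1.
x=-1.35: |R|=0.1512
|R(-2.72)|=1.3747 |R(-2.67)|=1.2779 |R(-2.25)|=0.6172
Bisect:
  x_lo=-3.2733 |R|=2.7613  x_hi=-0.3041 |R|=0.7374
  mid=-1.78871 |R|=0.14279 →hi
  mid=-2.53100 |R|=1.03027 →lo
  mid=-2.15986 |R|=0.50665 →hi
  mid=-2.34543 |R|=0.74529 →hi
  mid=-2.43821 |R|=0.88159 →hi
  mid=-2.48461 |R|=0.95433 →hi
  mid=-2.50780 |R|=0.99189 →hi
  ...
  [-2.51288,-2.51270] ⇒ x*=-2.5127
So |R|<1 on (-2.5127, 0).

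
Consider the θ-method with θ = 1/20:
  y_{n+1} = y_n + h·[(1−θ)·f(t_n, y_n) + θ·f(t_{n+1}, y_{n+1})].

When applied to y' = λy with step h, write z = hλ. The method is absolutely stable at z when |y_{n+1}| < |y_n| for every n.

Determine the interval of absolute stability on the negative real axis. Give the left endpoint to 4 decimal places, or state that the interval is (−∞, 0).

With y'=λy (z=hλ):
  y_{n+1} = y_n + z·[19/20·y_n + 1/20·y_{n+1}] ⇒ (1 − 1/20z)y_{n+1} = (1 + 19/20z)y_n
  R(z) = (1 + 19/20z)/(1 − 1/20z).

Boundary: |R(x)|=1, x<0.
x=-1.34: |R|=0.2559
R=−1: 1+19/20x = −1+1/20x ⇒ -9/10x=2 ⇒ x=2/(-9/10)=-2.2222
Confirm numerically:
  x=-1.761: |R|=0.61849 <1
  x=-1.359: |R|=0.27253 <1
  x=-1.309: |R|=0.22859 <1
  x=-2.580: |R|=1.28521 >1
  x=-2.278: |R|=1.04507 >1
Stable set (-2.2222, 0).

z∈(-2.2222,0).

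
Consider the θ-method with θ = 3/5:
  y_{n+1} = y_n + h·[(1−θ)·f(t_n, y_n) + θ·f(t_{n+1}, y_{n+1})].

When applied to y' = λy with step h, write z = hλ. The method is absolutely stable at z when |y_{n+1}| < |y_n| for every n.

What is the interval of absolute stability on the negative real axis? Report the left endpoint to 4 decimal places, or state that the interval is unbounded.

(−∞, 0) — no finite endpoint.

On y'=λy, z=hλ:
  y_{n+1} = y_n + z·[2/5·y_n + 3/5·y_{n+1}] ⇒ (1 − 3/5z)y_{n+1} = (1 + 2/5z)y_n
  so R(z) = (1 + 2/5z)/(1 − 3/5z).

Need |R(x)|<1, x<0.
x=-0.62: |R|=0.5481
x=-2: |R|=0.0909
x=-10: |R|=0.4286
x=-100: |R|=0.6393
θ=3/5≥1/2 ⇒ |1+2/5x|<|1−3/5x| ∀x<0 ⇒ interval (−∞,0).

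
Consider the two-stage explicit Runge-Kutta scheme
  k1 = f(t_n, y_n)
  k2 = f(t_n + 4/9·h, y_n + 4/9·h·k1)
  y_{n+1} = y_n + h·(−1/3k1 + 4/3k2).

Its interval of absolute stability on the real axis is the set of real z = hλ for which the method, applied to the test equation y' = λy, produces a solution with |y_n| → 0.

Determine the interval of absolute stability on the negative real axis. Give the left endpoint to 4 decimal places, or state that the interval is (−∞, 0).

z∈(-1.6875,0).

Test eqn y'=λy, z=hλ:
  k1=λy_n ⇒ h·k1=z·y_n;  k2=λ(1+4/9z)y_n ⇒ h·k2=z(1+4/9z)y_n
  y_{n+1}/y_n = 1 − 1/3z + 4/3z(1+4/9z) = 1 + z + 16/27z²
  Hence R(z) = 1 + z + 16/27z².

Solve |R(x)|<1 on ℝ⁻.
x=-0.5: |R|=0.6481
R=1: x+16/27x²=0 ⇒ x=−27/16=-1.6875; min R=1−1/(4·16/27)=0.5781>−1
Confirm numerically:
  x=-1.430: |R|=0.78179 <1
  x=-0.798: |R|=0.57937 <1
  x=-0.717: |R|=0.58765 <1
  x=-2.233: |R|=1.72184 >1
  x=-1.945: |R|=1.29679 >1
  x=-1.811: |R|=1.13254 >1
Stable set (-1.6875, 0).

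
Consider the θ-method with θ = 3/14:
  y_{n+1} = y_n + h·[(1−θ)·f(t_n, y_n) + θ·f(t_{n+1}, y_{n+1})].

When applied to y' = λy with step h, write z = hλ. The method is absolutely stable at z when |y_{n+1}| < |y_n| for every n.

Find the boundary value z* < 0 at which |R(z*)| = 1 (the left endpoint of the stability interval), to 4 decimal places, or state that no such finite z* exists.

On y'=λy, z=hλ:
  y_{n+1} = y_n + z·[11/14·y_n + 3/14·y_{n+1}] ⇒ (1 − 3/14z)y_{n+1} = (1 + 11/14z)y_n
  Hence R(z) = (1 + 11/14z)/(1 − 3/14z).

Solve |R(x)|<1 on ℝ⁻.
x=-1.36: |R|=0.0531
R=−1: 1+11/14x = −1+3/14x ⇒ -4/7x=2 ⇒ x=2/(-4/7)=-3.5000
Confirm numerically:
  x=-3.222: |R|=0.90603 <1
  x=-2.855: |R|=0.77133 <1
  x=-2.762: |R|=0.73508 <1
  x=-4.062: |R|=1.17169 >1
  x=-3.910: |R|=1.12748 >1
  x=-3.790: |R|=1.09145 >1
Interval (-3.5000, 0).

z* = -3.5000.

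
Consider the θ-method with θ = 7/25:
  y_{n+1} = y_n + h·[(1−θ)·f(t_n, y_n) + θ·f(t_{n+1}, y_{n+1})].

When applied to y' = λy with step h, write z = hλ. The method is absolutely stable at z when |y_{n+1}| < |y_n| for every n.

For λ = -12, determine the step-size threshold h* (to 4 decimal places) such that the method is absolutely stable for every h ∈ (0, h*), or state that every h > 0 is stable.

(-4.5455,0); λ=-12 ⇒ h* = (50/11)/12 = 0.3788.

With y'=λy (z=hλ):
  y_{n+1} = y_n + z·[18/25·y_n + 7/25·y_{n+1}] ⇒ (1 − 7/25z)y_{n+1} = (1 + 18/25z)y_n
  R(z) = (1 + 18/25z)/(1 − 7/25z).

Boundary: |R(x)|=1, x<0.
x=-1.46: |R|=0.0363
R=−1: 1+18/25x = −1+7/25x ⇒ -11/25x=2 ⇒ x=2/(-11/25)=-4.5455
Confirm numerically:
  x=-3.574: |R|=0.78636 <1
  x=-3.196: |R|=0.68665 <1
  x=-2.196: |R|=0.35985 <1
  x=-4.725: |R|=1.03401 >1
  x=-4.592: |R|=1.00896 >1
So |R|<1 on (-4.5455, 0).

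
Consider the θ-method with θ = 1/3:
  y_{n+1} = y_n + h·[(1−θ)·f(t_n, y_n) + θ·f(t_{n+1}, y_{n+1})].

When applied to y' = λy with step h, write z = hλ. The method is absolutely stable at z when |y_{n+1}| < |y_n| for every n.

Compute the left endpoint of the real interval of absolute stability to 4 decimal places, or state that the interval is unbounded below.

left endpoint -6.0000.

Set f=λy, z=hλ:
  y_{n+1} = y_n + z·[2/3·y_n + 1/3·y_{n+1}] ⇒ (1 − 1/3z)y_{n+1} = (1 + 2/3z)y_n
  so R(z) = (1 + 2/3z)/(1 − 1/3z).

Boundary: |R(x)|=1, x<0.
x=-0.75: |R|=0.4000
R=−1: 1+2/3x = −1+1/3x ⇒ -1/3x=2 ⇒ x=2/(-1/3)=-6.0000
Confirm numerically:
  x=-5.063: |R|=0.88379 <1
  x=-3.541: |R|=0.62406 <1
  x=-3.197: |R|=0.54768 <1
  x=-6.388: |R|=1.04133 >1
  x=-6.361: |R|=1.03856 >1
  x=-6.296: |R|=1.03184 >1
So |R|<1 on (-6.0000, 0).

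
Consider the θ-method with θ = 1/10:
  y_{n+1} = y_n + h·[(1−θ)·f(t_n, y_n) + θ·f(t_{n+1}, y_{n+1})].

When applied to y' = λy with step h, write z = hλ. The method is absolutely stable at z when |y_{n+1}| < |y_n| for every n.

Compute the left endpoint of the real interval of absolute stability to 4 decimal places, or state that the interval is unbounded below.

On y'=λy, z=hλ:
  y_{n+1} = y_n + z·[9/10·y_n + 1/10·y_{n+1}] ⇒ (1 − 1/10z)y_{n+1} = (1 + 9/10z)y_n
  ⇒ R(z) = (1 + 9/10z)/(1 − 1/10z).

Need |R(x)|<1, x<0.
x=-0.96: |R|=0.1241
R=−1: 1+9/10x = −1+1/10x ⇒ -4/5x=2 ⇒ x=2/(-4/5)=-2.5000
Confirm numerically:
  x=-2.360: |R|=0.90939 <1
  x=-2.229: |R|=0.82272 <1
  x=-1.304: |R|=0.15357 <1
  x=-1.045: |R|=0.05387 <1
  x=-3.057: |R|=1.34127 >1
  x=-2.660: |R|=1.10111 >1
So |R|<1 on (-2.5000, 0).

left endpoint -2.5000.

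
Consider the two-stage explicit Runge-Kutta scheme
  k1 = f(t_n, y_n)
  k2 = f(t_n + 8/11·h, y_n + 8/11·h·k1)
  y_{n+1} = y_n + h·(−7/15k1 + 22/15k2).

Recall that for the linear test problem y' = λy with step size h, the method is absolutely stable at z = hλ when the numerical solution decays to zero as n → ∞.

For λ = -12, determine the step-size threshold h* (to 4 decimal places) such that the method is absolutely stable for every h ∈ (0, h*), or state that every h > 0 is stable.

(-0.9375,0); λ=-12 ⇒ h* = (15/16)/12 = 0.0781.

Set f=λy, z=hλ:
  k1=λy_n ⇒ h·k1=z·y_n;  k2=λ(1+8/11z)y_n ⇒ h·k2=z(1+8/11z)y_n
  y_{n+1}/y_n = 1 − 7/15z + 22/15z(1+8/11z) = 1 + z + 16/15z²
  so R(z) = 1 + z + 16/15z².

Find x<0 with |R(x)|<1.
x=-1.49: |R|=1.8781
R=1: x+16/15x²=0 ⇒ x=−15/16=-0.9375; min R=1−1/(4·16/15)=0.7656>−1
Confirm numerically:
  x=-0.786: |R|=0.87298 <1
  x=-0.709: |R|=0.82719 <1
  x=-0.641: |R|=0.79727 <1
  x=-0.543: |R|=0.77151 <1
  x=-1.398: |R|=1.68670 >1
  x=-1.262: |R|=1.43682 >1
So |R|<1 on (-0.9375, 0).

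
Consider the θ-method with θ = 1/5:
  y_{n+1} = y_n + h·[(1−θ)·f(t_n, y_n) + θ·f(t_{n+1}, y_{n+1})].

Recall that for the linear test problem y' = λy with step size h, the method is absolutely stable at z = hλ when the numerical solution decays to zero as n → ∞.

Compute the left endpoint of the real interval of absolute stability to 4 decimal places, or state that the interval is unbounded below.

On y'=λy, z=hλ:
  y_{n+1} = y_n + z·[4/5·y_n + 1/5·y_{n+1}] ⇒ (1 − 1/5z)y_{n+1} = (1 + 4/5z)y_n
  ⇒ R(z) = (1 + 4/5z)/(1 − 1/5z).

Find x<0 with |R(x)|<1.
x=-0.96: |R|=0.1946
R=−1: 1+4/5x = −1+1/5x ⇒ -3/5x=2 ⇒ x=2/(-3/5)=-3.3333
Confirm numerically:
  x=-2.998: |R|=0.87422 <1
  x=-2.261: |R|=0.55695 <1
  x=-1.823: |R|=0.33592 <1
  x=-3.799: |R|=1.15877 >1
  x=-3.653: |R|=1.11083 >1
Stable set (-3.3333, 0).

left endpoint -3.3333.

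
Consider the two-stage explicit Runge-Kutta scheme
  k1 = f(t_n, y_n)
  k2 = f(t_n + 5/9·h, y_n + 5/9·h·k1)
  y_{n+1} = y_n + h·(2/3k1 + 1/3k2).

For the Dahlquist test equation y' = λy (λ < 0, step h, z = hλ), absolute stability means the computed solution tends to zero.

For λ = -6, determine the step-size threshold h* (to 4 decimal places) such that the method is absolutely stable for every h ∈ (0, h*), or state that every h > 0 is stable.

(-5.4000,0); λ=-6 ⇒ h* = (27/5)/6 = 0.9000.

Test eqn y'=λy, z=hλ:
  k1=λy_n ⇒ h·k1=z·y_n;  k2=λ(1+5/9z)y_n ⇒ h·k2=z(1+5/9z)y_n
  y_{n+1}/y_n = 1 + 2/3z + 1/3z(1+5/9z) = 1 + z + 5/27z²
  R(z) = 1 + z + 5/27z².

Solve |R(x)|<1 on ℝ⁻.
x=-1.72: |R|=0.1721
R=1: x+5/27x²=0 ⇒ x=−27/5=-5.4000; min R=1−1/(4·5/27)=-0.3500>−1
Confirm numerically:
  x=-5.078: |R|=0.69720 <1
  x=-4.999: |R|=0.62878 <1
  x=-2.622: |R|=0.34887 <1
  x=-2.216: |R|=0.30662 <1
  x=-5.938: |R|=1.59160 >1
  x=-5.579: |R|=1.18493 >1
Stable set (-5.4000, 0).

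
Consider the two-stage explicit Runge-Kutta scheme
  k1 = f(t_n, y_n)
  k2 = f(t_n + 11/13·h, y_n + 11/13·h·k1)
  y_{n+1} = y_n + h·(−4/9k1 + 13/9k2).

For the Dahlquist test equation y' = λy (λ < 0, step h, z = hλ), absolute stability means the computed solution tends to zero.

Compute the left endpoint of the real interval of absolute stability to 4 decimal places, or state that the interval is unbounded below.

With y'=λy (z=hλ):
  k1=λy_n ⇒ h·k1=z·y_n;  k2=λ(1+11/13z)y_n ⇒ h·k2=z(1+11/13z)y_n
  y_{n+1}/y_n = 1 − 4/9z + 13/9z(1+11/13z) = 1 + z + 11/9z²
  ⇒ R(z) = 1 + z + 11/9z².

Find x<0 with |R(x)|<1.
x=-0.76: |R|=0.9460
R=1: x+11/9x²=0 ⇒ x=−9/11=-0.8182; min R=1−1/(4·11/9)=0.7955>−1
Confirm numerically:
  x=-0.767: |R|=0.95202 <1
  x=-0.581: |R|=0.83157 <1
  x=-0.415: |R|=0.79550 <1
  x=-1.300: |R|=1.76556 >1
  x=-1.214: |R|=1.58731 >1
  x=-0.997: |R|=1.21790 >1
Interval (-0.8182, 0).

left endpoint -0.8182.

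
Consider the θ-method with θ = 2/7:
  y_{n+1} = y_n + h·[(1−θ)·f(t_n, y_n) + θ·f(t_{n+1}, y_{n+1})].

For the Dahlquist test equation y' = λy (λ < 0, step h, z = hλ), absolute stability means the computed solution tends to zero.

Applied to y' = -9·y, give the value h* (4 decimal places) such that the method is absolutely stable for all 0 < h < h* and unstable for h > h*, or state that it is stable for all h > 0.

(-4.6667,0); λ=-9 ⇒ h* = (14/3)/9 = 0.5185.

With y'=λy (z=hλ):
  y_{n+1} = y_n + z·[5/7·y_n + 2/7·y_{n+1}] ⇒ (1 − 2/7z)y_{n+1} = (1 + 5/7z)y_n
  R(z) = (1 + 5/7z)/(1 − 2/7z).

Boundary: |R(x)|=1, x<0.
x=-0.56: |R|=0.5172
R=−1: 1+5/7x = −1+2/7x ⇒ -3/7x=2 ⇒ x=2/(-3/7)=-4.6667
Confirm numerically:
  x=-4.376: |R|=0.94464 <1
  x=-4.343: |R|=0.93810 <1
  x=-2.588: |R|=0.48784 <1
  x=-5.197: |R|=1.09147 >1
  x=-4.940: |R|=1.04858 >1
  x=-4.708: |R|=1.00755 >1
So |R|<1 on (-4.6667, 0).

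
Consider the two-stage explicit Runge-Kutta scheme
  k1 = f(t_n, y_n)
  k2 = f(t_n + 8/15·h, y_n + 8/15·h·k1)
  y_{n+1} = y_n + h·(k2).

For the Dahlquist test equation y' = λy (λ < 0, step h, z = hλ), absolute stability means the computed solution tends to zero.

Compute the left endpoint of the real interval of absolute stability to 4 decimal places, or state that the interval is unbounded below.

With y'=λy (z=hλ):
  k1=λy_n ⇒ h·k1=z·y_n;  k2=λ(1+8/15z)y_n ⇒ h·k2=z(1+8/15z)y_n
  y_{n+1}/y_n = 1 + z(1+8/15z) = 1 + z + 8/15z²
  so R(z) = 1 + z + 8/15z².

Boundary: |R(x)|=1, x<0.
x=-1.31: |R|=0.6053
R=1: x+8/15x²=0 ⇒ x=−15/8=-1.8750; min R=1−1/(4·8/15)=0.5312>−1
Confirm numerically:
  x=-1.702: |R|=0.84296 <1
  x=-1.623: |R|=0.78187 <1
  x=-1.323: |R|=0.61051 <1
  x=-0.933: |R|=0.53126 <1
  x=-2.338: |R|=1.57733 >1
  x=-2.235: |R|=1.42912 >1
Stable set (-1.8750, 0).

z* = -1.8750.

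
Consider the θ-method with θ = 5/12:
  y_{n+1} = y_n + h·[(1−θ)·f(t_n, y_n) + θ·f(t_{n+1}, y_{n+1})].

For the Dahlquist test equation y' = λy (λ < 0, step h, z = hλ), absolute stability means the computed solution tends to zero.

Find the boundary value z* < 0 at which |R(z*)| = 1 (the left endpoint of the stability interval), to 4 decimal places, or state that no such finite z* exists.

On y'=λy, z=hλ:
  y_{n+1} = y_n + z·[7/12·y_n + 5/12·y_{n+1}] ⇒ (1 − 5/12z)y_{n+1} = (1 + 7/12z)y_n
  R(z) = (1 + 7/12z)/(1 − 5/12z).

Need |R(x)|<1, x<0.
x=-1.31: |R|=0.1526
R=−1: 1+7/12x = −1+5/12x ⇒ -1/6x=2 ⇒ x=2/(-1/6)=-12.0000
Confirm numerically:
  x=-10.185: |R|=0.94231 <1
  x=-8.611: |R|=0.87689 <1
  x=-5.953: |R|=0.71043 <1
  x=-12.345: |R|=1.00936 >1
  x=-12.099: |R|=1.00273 >1
Interval (-12.0000, 0).

left endpoint -12.0000.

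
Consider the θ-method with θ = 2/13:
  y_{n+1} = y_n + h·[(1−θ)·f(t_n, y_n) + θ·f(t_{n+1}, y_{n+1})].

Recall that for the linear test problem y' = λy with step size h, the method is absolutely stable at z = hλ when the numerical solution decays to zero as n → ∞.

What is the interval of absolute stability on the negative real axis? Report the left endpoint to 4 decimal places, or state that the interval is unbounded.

(-2.8889, 0).

Set f=λy, z=hλ:
  y_{n+1} = y_n + z·[11/13·y_n + 2/13·y_{n+1}] ⇒ (1 − 2/13z)y_{n+1} = (1 + 11/13z)y_n
  Hence R(z) = (1 + 11/13z)/(1 − 2/13z).

Solve |R(x)|<1 on ℝ⁻.
x=-1.73: |R|=0.3663
R=−1: 1+11/13x = −1+2/13x ⇒ -9/13x=2 ⇒ x=2/(-9/13)=-2.8889
Confirm numerically:
  x=-2.684: |R|=0.89961 <1
  x=-2.193: |R|=0.63977 <1
  x=-2.118: |R|=0.59747 <1
  x=-3.138: |R|=1.11631 >1
  x=-3.065: |R|=1.08285 >1
  x=-2.931: |R|=1.02009 >1
So |R|<1 on (-2.8889, 0).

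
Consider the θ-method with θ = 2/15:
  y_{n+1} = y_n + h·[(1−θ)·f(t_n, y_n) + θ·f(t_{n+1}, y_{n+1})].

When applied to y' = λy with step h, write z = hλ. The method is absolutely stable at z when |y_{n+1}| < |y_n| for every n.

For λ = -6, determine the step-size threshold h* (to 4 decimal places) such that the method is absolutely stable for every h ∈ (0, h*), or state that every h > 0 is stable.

On y'=λy, z=hλ:
  y_{n+1} = y_n + z·[13/15·y_n + 2/15·y_{n+1}] ⇒ (1 − 2/15z)y_{n+1} = (1 + 13/15z)y_n
  so R(z) = (1 + 13/15z)/(1 − 2/15z).

Need |R(x)|<1, x<0.
x=-1.67: |R|=0.3659
R=−1: 1+13/15x = −1+2/15x ⇒ -11/15x=2 ⇒ x=2/(-11/15)=-2.7273
Confirm numerically:
  x=-2.424: |R|=0.83192 <1
  x=-1.811: |R|=0.45876 <1
  x=-1.467: |R|=0.22700 <1
  x=-1.360: |R|=0.15124 <1
  x=-3.151: |R|=1.21881 >1
  x=-3.049: |R|=1.16774 >1
Stable set (-2.7273, 0).

(-2.7273,0); λ=-6 ⇒ h* = (30/11)/6 = 0.4545.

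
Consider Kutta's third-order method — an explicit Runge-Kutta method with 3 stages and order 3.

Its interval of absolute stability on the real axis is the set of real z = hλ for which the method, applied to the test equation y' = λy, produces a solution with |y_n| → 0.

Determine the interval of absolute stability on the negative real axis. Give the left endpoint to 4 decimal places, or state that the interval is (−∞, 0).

z∈(-2.5127,0).

On y'=λy, z=hλ:
  order 3, 3-stage ⇒ R(z)=1+z+z^2/2+z^3/6
  (e.g. R(-0.7)=0.48783, |R|=0.48783)

Boundary: |R(x)|=1, x<0.
x=-0.7: |R|=0.4878
|R(-2.53)|=1.0286 |R(-2.47)|=0.9311 |R(-0.5)|=0.6042
Bisect:
  x_lo=-3.1602 |R|=2.4268  x_hi=-0.3040 |R|=0.7375
  mid=-1.73208 |R|=0.09810 →hi
  mid=-2.44614 |R|=0.89379 →hi
  mid=-2.80317 |R|=1.54540 →lo
  mid=-2.62466 |R|=1.19371 →lo
  mid=-2.53540 |R|=1.03764 →lo
  mid=-2.49077 |R|=0.96423 →hi
  mid=-2.51308 |R|=1.00056 →lo
  mid=-2.50193 |R|=0.98230 →hi
  ...
  [-2.51291,-2.51273] ⇒ x*=-2.5127
Stable set (-2.5127, 0).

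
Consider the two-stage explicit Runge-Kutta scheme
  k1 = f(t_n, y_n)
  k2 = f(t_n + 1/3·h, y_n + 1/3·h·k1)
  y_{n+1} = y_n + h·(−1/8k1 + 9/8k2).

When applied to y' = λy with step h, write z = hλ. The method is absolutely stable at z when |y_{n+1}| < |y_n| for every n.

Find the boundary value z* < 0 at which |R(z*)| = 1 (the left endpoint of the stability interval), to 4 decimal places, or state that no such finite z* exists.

On y'=λy, z=hλ:
  k1=λy_n ⇒ h·k1=z·y_n;  k2=λ(1+1/3z)y_n ⇒ h·k2=z(1+1/3z)y_n
  y_{n+1}/y_n = 1 − 1/8z + 9/8z(1+1/3z) = 1 + z + 3/8z²
  R(z) = 1 + z + 3/8z².

Solve |R(x)|<1 on ℝ⁻.
x=-0.41: |R|=0.6530
R=1: x+3/8x²=0 ⇒ x=−8/3=-2.6667; min R=1−1/(4·3/8)=0.3333>−1
Confirm numerically:
  x=-2.408: |R|=0.76642 <1
  x=-1.216: |R|=0.33850 <1
  x=-1.108: |R|=0.35237 <1
  x=-2.915: |R|=1.27146 >1
  x=-2.801: |R|=1.14110 >1
  x=-2.727: |R|=1.06170 >1
Interval (-2.6667, 0).

left endpoint -2.6667.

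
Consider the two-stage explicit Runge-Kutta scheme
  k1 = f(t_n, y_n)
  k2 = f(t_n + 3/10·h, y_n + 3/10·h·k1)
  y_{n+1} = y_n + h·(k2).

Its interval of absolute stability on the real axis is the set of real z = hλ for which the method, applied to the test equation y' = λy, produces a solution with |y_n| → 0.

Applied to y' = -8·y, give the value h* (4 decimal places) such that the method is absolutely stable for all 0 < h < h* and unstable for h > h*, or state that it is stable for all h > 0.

(-3.3333,0); λ=-8 ⇒ h* = (10/3)/8 = 0.4167.

With y'=λy (z=hλ):
  k1=λy_n ⇒ h·k1=z·y_n;  k2=λ(1+3/10z)y_n ⇒ h·k2=z(1+3/10z)y_n
  y_{n+1}/y_n = 1 + z(1+3/10z) = 1 + z + 3/10z²
  Hence R(z) = 1 + z + 3/10z².

Need |R(x)|<1, x<0.
x=-0.83: |R|=0.3767
R=1: x+3/10x²=0 ⇒ x=−10/3=-3.3333; min R=1−1/(4·3/10)=0.1667>−1
Confirm numerically:
  x=-3.143: |R|=0.82053 <1
  x=-2.102: |R|=0.22352 <1
  x=-1.479: |R|=0.17723 <1
  x=-3.870: |R|=1.62307 >1
  x=-3.683: |R|=1.38635 >1
Interval (-3.3333, 0).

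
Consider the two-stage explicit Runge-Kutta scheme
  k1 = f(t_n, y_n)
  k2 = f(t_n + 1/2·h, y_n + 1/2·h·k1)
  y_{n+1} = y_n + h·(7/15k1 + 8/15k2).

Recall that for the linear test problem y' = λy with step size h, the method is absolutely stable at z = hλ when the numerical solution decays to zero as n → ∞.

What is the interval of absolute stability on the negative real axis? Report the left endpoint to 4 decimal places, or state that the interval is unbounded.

Test eqn y'=λy, z=hλ:
  k1=λy_n ⇒ h·k1=z·y_n;  k2=λ(1+1/2z)y_n ⇒ h·k2=z(1+1/2z)y_n
  y_{n+1}/y_n = 1 + 7/15z + 8/15z(1+1/2z) = 1 + z + 4/15z²
  R(z) = 1 + z + 4/15z².

Find x<0 with |R(x)|<1.
x=-0.66: |R|=0.4562
R=1: x+4/15x²=0 ⇒ x=−15/4=-3.7500; min R=1−1/(4·4/15)=0.0625>−1
Confirm numerically:
  x=-2.999: |R|=0.39940 <1
  x=-2.733: |R|=0.25881 <1
  x=-2.307: |R|=0.11227 <1
  x=-1.562: |R|=0.08863 <1
  x=-4.305: |R|=1.63714 >1
  x=-3.952: |R|=1.21288 >1
So |R|<1 on (-3.7500, 0).

z∈(-3.7500,0).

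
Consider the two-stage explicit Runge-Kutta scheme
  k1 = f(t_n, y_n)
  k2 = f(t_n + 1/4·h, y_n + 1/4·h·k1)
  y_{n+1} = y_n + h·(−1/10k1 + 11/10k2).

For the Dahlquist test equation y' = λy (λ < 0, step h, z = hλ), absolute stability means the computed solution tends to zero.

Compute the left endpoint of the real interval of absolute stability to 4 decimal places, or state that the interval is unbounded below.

left endpoint -3.6364.

Test eqn y'=λy, z=hλ:
  k1=λy_n ⇒ h·k1=z·y_n;  k2=λ(1+1/4z)y_n ⇒ h·k2=z(1+1/4z)y_n
  y_{n+1}/y_n = 1 − 1/10z + 11/10z(1+1/4z) = 1 + z + 11/40z²
  so R(z) = 1 + z + 11/40z².

Need |R(x)|<1, x<0.
x=-0.33: |R|=0.6999
R=1: x+11/40x²=0 ⇒ x=−40/11=-3.6364; min R=1−1/(4·11/40)=0.0909>−1
Confirm numerically:
  x=-2.418: |R|=0.18985 <1
  x=-2.192: |R|=0.12934 <1
  x=-2.032: |R|=0.10348 <1
  x=-4.106: |R|=1.53029 >1
  x=-3.766: |R|=1.13426 >1
So |R|<1 on (-3.6364, 0).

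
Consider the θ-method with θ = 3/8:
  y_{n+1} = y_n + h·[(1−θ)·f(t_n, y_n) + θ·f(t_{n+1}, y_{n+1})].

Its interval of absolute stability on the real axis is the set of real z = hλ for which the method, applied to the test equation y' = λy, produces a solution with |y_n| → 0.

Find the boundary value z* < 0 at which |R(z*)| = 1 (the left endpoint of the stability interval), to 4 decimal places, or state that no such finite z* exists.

Test eqn y'=λy, z=hλ:
  y_{n+1} = y_n + z·[5/8·y_n + 3/8·y_{n+1}] ⇒ (1 − 3/8z)y_{n+1} = (1 + 5/8z)y_n
  Hence R(z) = (1 + 5/8z)/(1 − 3/8z).

Need |R(x)|<1, x<0.
x=-1.62: |R|=0.0078
R=−1: 1+5/8x = −1+3/8x ⇒ -1/4x=2 ⇒ x=2/(-1/4)=-8.0000
Confirm numerically:
  x=-7.345: |R|=0.95638 <1
  x=-6.393: |R|=0.88175 <1
  x=-5.058: |R|=0.74609 <1
  x=-4.672: |R|=0.69767 <1
  x=-8.453: |R|=1.02716 >1
  x=-8.385: |R|=1.02322 >1
  x=-8.130: |R|=1.00803 >1
Interval (-8.0000, 0).

left endpoint -8.0000.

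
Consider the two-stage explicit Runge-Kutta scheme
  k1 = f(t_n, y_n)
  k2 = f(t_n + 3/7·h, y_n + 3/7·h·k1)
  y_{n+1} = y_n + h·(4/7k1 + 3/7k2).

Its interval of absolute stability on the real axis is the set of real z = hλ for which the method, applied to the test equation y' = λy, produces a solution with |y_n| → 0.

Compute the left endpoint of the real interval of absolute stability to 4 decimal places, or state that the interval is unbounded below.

z* = -5.4444.

On y'=λy, z=hλ:
  k1=λy_n ⇒ h·k1=z·y_n;  k2=λ(1+3/7z)y_n ⇒ h·k2=z(1+3/7z)y_n
  y_{n+1}/y_n = 1 + 4/7z + 3/7z(1+3/7z) = 1 + z + 9/49z²
  ⇒ R(z) = 1 + z + 9/49z².

Solve |R(x)|<1 on ℝ⁻.
x=-1.74: |R|=0.1839
R=1: x+9/49x²=0 ⇒ x=−49/9=-5.4444; min R=1−1/(4·9/49)=-0.3611>−1
Confirm numerically:
  x=-4.903: |R|=0.51240 <1
  x=-4.895: |R|=0.50600 <1
  x=-3.284: |R|=0.30314 <1
  x=-2.795: |R|=0.36014 <1
  x=-6.005: |R|=1.61827 >1
  x=-5.728: |R|=1.29832 >1
  x=-5.500: |R|=1.05612 >1
Interval (-5.4444, 0).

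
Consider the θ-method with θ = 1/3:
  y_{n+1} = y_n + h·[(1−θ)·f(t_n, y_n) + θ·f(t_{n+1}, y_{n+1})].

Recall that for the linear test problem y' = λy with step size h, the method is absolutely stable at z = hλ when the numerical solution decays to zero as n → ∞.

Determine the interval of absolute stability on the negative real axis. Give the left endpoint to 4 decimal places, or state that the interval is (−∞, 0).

Set f=λy, z=hλ:
  y_{n+1} = y_n + z·[2/3·y_n + 1/3·y_{n+1}] ⇒ (1 − 1/3z)y_{n+1} = (1 + 2/3z)y_n
  ⇒ R(z) = (1 + 2/3z)/(1 − 1/3z).

Solve |R(x)|<1 on ℝ⁻.
x=-1.69: |R|=0.0810
R=−1: 1+2/3x = −1+1/3x ⇒ -1/3x=2 ⇒ x=2/(-1/3)=-6.0000
Confirm numerically:
  x=-4.549: |R|=0.80779 <1
  x=-4.251: |R|=0.75879 <1
  x=-3.730: |R|=0.66270 <1
  x=-6.452: |R|=1.04782 >1
  x=-6.337: |R|=1.03609 >1
Stable set (-6.0000, 0).

(-6.0000, 0).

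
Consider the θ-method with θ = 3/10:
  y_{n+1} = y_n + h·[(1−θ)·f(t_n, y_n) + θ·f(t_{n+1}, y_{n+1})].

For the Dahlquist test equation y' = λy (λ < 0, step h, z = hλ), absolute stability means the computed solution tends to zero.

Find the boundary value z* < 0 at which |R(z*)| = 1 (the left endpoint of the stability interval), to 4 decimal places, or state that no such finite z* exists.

Set f=λy, z=hλ:
  y_{n+1} = y_n + z·[7/10·y_n + 3/10·y_{n+1}] ⇒ (1 − 3/10z)y_{n+1} = (1 + 7/10z)y_n
  R(z) = (1 + 7/10z)/(1 − 3/10z).

Boundary: |R(x)|=1, x<0.
x=-0.87: |R|=0.3101
R=−1: 1+7/10x = −1+3/10x ⇒ -2/5x=2 ⇒ x=2/(-2/5)=-5.0000
Confirm numerically:
  x=-4.092: |R|=0.83695 <1
  x=-3.912: |R|=0.79978 <1
  x=-3.525: |R|=0.71324 <1
  x=-5.313: |R|=1.04827 >1
  x=-5.061: |R|=1.00969 >1
  x=-5.046: |R|=1.00732 >1
Stable set (-5.0000, 0).

left endpoint -5.0000.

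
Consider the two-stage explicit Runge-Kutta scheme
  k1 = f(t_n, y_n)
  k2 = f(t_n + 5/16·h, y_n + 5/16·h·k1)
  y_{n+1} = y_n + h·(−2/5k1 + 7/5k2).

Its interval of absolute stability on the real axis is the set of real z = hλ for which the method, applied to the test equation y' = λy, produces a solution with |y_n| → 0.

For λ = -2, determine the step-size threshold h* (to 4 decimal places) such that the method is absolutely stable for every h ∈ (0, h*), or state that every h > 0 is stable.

(-2.2857,0); λ=-2 ⇒ h* = (16/7)/2 = 1.1429.

Test eqn y'=λy, z=hλ:
  k1=λy_n ⇒ h·k1=z·y_n;  k2=λ(1+5/16z)y_n ⇒ h·k2=z(1+5/16z)y_n
  y_{n+1}/y_n = 1 − 2/5z + 7/5z(1+5/16z) = 1 + z + 7/16z²
  Hence R(z) = 1 + z + 7/16z².

Solve |R(x)|<1 on ℝ⁻.
x=-0.56: |R|=0.5772
R=1: x+7/16x²=0 ⇒ x=−16/7=-2.2857; min R=1−1/(4·7/16)=0.4286>−1
Confirm numerically:
  x=-1.801: |R|=0.61808 <1
  x=-1.306: |R|=0.44022 <1
  x=-1.192: |R|=0.42963 <1
  x=-2.621: |R|=1.38447 >1
  x=-2.405: |R|=1.12551 >1
  x=-2.313: |R|=1.02761 >1
Stable set (-2.2857, 0).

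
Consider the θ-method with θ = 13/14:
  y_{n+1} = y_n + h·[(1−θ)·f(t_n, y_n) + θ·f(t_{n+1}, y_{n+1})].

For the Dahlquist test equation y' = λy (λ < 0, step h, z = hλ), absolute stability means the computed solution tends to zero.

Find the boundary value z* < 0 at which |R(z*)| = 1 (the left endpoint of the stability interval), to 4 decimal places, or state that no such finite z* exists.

With y'=λy (z=hλ):
  y_{n+1} = y_n + z·[1/14·y_n + 13/14·y_{n+1}] ⇒ (1 − 13/14z)y_{n+1} = (1 + 1/14z)y_n
  so R(z) = (1 + 1/14z)/(1 − 13/14z).

Boundary: |R(x)|=1, x<0.
x=-1.1: |R|=0.4558
x=-2: |R|=0.3000
x=-10: |R|=0.0278
x=-100: |R|=0.0654
θ=13/14≥1/2 ⇒ |1+1/14x|<|1−13/14x| ∀x<0 ⇒ stable on all of ℝ⁻.

unbounded; (−∞, 0).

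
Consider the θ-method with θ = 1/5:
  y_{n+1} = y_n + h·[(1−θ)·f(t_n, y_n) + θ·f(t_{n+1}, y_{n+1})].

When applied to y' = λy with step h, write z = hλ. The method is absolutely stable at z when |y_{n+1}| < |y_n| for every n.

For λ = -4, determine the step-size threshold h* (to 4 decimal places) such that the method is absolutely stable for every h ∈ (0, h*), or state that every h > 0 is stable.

(-3.3333,0); λ=-4 ⇒ h* = (10/3)/4 = 0.8333.

Set f=λy, z=hλ:
  y_{n+1} = y_n + z·[4/5·y_n + 1/5·y_{n+1}] ⇒ (1 − 1/5z)y_{n+1} = (1 + 4/5z)y_n
  so R(z) = (1 + 4/5z)/(1 − 1/5z).

Need |R(x)|<1, x<0.
x=-1.67: |R|=0.2519
R=−1: 1+4/5x = −1+1/5x ⇒ -3/5x=2 ⇒ x=2/(-3/5)=-3.3333
Confirm numerically:
  x=-3.223: |R|=0.95975 <1
  x=-3.214: |R|=0.95642 <1
  x=-3.195: |R|=0.94936 <1
  x=-3.879: |R|=1.18437 >1
  x=-3.710: |R|=1.12974 >1
  x=-3.597: |R|=1.09201 >1
So |R|<1 on (-3.3333, 0).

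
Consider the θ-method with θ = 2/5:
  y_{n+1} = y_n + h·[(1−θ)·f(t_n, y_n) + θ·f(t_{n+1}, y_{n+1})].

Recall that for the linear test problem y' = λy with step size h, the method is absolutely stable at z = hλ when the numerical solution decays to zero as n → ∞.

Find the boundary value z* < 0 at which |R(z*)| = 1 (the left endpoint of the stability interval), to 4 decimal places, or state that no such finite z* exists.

Test eqn y'=λy, z=hλ:
  y_{n+1} = y_n + z·[3/5·y_n + 2/5·y_{n+1}] ⇒ (1 − 2/5z)y_{n+1} = (1 + 3/5z)y_n
  so R(z) = (1 + 3/5z)/(1 − 2/5z).

Solve |R(x)|<1 on ℝ⁻.
x=-1.74: |R|=0.0259
R=−1: 1+3/5x = −1+2/5x ⇒ -1/5x=2 ⇒ x=2/(-1/5)=-10.0000
Confirm numerically:
  x=-8.039: |R|=0.90696 <1
  x=-7.385: |R|=0.86773 <1
  x=-5.412: |R|=0.71006 <1
  x=-4.684: |R|=0.63001 <1
  x=-10.496: |R|=1.01908 >1
  x=-10.039: |R|=1.00156 >1
Interval (-10.0000, 0).

z* = -10.0000.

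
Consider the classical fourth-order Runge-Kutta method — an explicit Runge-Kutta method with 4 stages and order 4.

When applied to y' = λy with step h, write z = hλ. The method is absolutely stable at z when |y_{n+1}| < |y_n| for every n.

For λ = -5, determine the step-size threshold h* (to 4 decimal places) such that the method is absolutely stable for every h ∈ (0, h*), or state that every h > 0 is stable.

With y'=λy (z=hλ):
  order 4, 4-stage ⇒ R(z)=1+z+z^2/2+z^3/6+z^4/24
  (e.g. R(-0.85)=0.43065, |R|=0.43065)

Find x<0 with |R(x)|<1.
x=-0.85: |R|=0.4306
|R(-3.14)|=1.6804 |R(-2.51)|=0.6583 |R(-0.91)|=0.4070
Bisect:
  x_lo=-3.3765 |R|=2.3238  x_hi=-0.1837 |R|=0.8322
  mid=-1.78013 |R|=0.28254 →hi
  mid=-2.57832 |R|=0.73023 →hi
  mid=-2.97741 |R|=1.33046 →lo
  mid=-2.77786 |R|=0.98886 →hi
  mid=-2.87764 |R|=1.14839 →lo
  mid=-2.82775 |R|=1.06592 →lo
  mid=-2.80281 |R|=1.02673 →lo
  ...
  [-2.78546,-2.78527] ⇒ x*=-2.7853
Stable set (-2.7853, 0).

(-2.7853,0); λ=-5 ⇒ h* = 0.5571.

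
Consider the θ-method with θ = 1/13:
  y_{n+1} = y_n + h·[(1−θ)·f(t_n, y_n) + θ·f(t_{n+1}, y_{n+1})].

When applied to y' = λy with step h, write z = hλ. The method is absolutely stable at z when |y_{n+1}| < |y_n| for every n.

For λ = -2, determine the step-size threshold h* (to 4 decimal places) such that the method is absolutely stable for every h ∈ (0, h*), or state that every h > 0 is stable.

Set f=λy, z=hλ:
  y_{n+1} = y_n + z·[12/13·y_n + 1/13·y_{n+1}] ⇒ (1 − 1/13z)y_{n+1} = (1 + 12/13z)y_n
  so R(z) = (1 + 12/13z)/(1 − 1/13z).

Need |R(x)|<1, x<0.
x=-1.21: |R|=0.1070
R=−1: 1+12/13x = −1+1/13x ⇒ -11/13x=2 ⇒ x=2/(-11/13)=-2.3636
Confirm numerically:
  x=-2.304: |R|=0.95714 <1
  x=-2.183: |R|=0.86913 <1
  x=-2.074: |R|=0.78864 <1
  x=-1.526: |R|=0.36569 <1
  x=-2.542: |R|=1.12624 >1
  x=-2.434: |R|=1.05015 >1
So |R|<1 on (-2.3636, 0).

(-2.3636,0); λ=-2 ⇒ h* = (26/11)/2 = 1.1818.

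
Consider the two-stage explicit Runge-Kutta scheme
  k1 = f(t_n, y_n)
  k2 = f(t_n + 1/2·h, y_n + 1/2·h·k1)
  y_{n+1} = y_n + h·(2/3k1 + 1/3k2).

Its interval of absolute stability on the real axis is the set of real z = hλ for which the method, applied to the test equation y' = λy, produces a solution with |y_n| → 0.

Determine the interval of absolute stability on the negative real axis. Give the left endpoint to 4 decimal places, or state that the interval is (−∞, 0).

On y'=λy, z=hλ:
  k1=λy_n ⇒ h·k1=z·y_n;  k2=λ(1+1/2z)y_n ⇒ h·k2=z(1+1/2z)y_n
  y_{n+1}/y_n = 1 + 2/3z + 1/3z(1+1/2z) = 1 + z + 1/6z²
  Hence R(z) = 1 + z + 1/6z².

Boundary: |R(x)|=1, x<0.
x=-0.78: |R|=0.3214
R=1: x+1/6x²=0 ⇒ x=−6=-6.0000; min R=1−1/(4·1/6)=-0.5000>−1
Confirm numerically:
  x=-5.088: |R|=0.22662 <1
  x=-5.006: |R|=0.17067 <1
  x=-4.021: |R|=0.32626 <1
  x=-6.524: |R|=1.56976 >1
  x=-6.111: |R|=1.11305 >1
So |R|<1 on (-6.0000, 0).

z∈(-6.0000,0).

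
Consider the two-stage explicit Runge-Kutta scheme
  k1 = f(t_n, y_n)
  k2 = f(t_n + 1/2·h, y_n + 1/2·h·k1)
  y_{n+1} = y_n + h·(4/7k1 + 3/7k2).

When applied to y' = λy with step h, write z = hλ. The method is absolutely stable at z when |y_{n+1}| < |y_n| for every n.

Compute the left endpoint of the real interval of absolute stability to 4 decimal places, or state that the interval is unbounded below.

left endpoint -4.6667.

Set f=λy, z=hλ:
  k1=λy_n ⇒ h·k1=z·y_n;  k2=λ(1+1/2z)y_n ⇒ h·k2=z(1+1/2z)y_n
  y_{n+1}/y_n = 1 + 4/7z + 3/7z(1+1/2z) = 1 + z + 3/14z²
  so R(z) = 1 + z + 3/14z².

Find x<0 with |R(x)|<1.
x=-1.72: |R|=0.0861
R=1: x+3/14x²=0 ⇒ x=−14/3=-4.6667; min R=1−1/(4·3/14)=-0.1667>−1
Confirm numerically:
  x=-4.114: |R|=0.51278 <1
  x=-3.374: |R|=0.06540 <1
  x=-2.301: |R|=0.16644 <1
  x=-4.854: |R|=1.19485 >1
  x=-4.799: |R|=1.13609 >1
So |R|<1 on (-4.6667, 0).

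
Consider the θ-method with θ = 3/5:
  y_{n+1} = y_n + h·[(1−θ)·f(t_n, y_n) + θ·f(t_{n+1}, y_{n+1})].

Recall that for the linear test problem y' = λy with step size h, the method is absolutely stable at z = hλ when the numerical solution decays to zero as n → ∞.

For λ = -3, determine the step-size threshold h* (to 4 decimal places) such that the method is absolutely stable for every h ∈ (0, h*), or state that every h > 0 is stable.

interval (−∞, 0). Any h>0 works for λ=-3.

With y'=λy (z=hλ):
  y_{n+1} = y_n + z·[2/5·y_n + 3/5·y_{n+1}] ⇒ (1 − 3/5z)y_{n+1} = (1 + 2/5z)y_n
  so R(z) = (1 + 2/5z)/(1 − 3/5z).

Need |R(x)|<1, x<0.
x=-1.43: |R|=0.2304
x=-2: |R|=0.0909
x=-10: |R|=0.4286
x=-100: |R|=0.6393
θ=3/5≥1/2 ⇒ |1+2/5x|<|1−3/5x| ∀x<0 ⇒ unbounded interval.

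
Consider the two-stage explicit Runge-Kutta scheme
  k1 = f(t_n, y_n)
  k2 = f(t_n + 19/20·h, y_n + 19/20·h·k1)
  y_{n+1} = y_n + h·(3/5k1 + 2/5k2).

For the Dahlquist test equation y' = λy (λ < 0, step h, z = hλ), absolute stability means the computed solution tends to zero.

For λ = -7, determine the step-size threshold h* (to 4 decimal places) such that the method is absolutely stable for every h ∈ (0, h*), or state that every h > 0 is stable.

Set f=λy, z=hλ:
  k1=λy_n ⇒ h·k1=z·y_n;  k2=λ(1+19/20z)y_n ⇒ h·k2=z(1+19/20z)y_n
  y_{n+1}/y_n = 1 + 3/5z + 2/5z(1+19/20z) = 1 + z + 19/50z²
  so R(z) = 1 + z + 19/50z².

Boundary: |R(x)|=1, x<0.
x=-0.48: |R|=0.6076
R=1: x+19/50x²=0 ⇒ x=−50/19=-2.6316; min R=1−1/(4·19/50)=0.3421>−1
Confirm numerically:
  x=-1.818: |R|=0.43795 <1
  x=-1.136: |R|=0.35439 <1
  x=-1.123: |R|=0.35623 <1
  x=-3.185: |R|=1.66981 >1
  x=-3.092: |R|=1.54098 >1
  x=-2.981: |R|=1.39582 >1
So |R|<1 on (-2.6316, 0).

(-2.6316,0); λ=-7 ⇒ h* = (50/19)/7 = 0.3759.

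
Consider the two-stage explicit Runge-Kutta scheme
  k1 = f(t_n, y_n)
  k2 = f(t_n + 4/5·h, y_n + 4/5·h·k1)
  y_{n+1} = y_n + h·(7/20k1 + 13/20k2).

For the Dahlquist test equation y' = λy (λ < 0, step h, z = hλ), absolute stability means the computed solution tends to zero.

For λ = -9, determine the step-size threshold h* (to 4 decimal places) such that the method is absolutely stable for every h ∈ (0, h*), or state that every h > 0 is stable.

On y'=λy, z=hλ:
  k1=λy_n ⇒ h·k1=z·y_n;  k2=λ(1+4/5z)y_n ⇒ h·k2=z(1+4/5z)y_n
  y_{n+1}/y_n = 1 + 7/20z + 13/20z(1+4/5z) = 1 + z + 13/25z²
  R(z) = 1 + z + 13/25z².

Find x<0 with |R(x)|<1.
x=-0.35: |R|=0.7137
R=1: x+13/25x²=0 ⇒ x=−25/13=-1.9231; min R=1−1/(4·13/25)=0.5192>−1
Confirm numerically:
  x=-1.592: |R|=0.72592 <1
  x=-1.191: |R|=0.54661 <1
  x=-0.847: |R|=0.52605 <1
  x=-2.495: |R|=1.74201 >1
  x=-2.323: |R|=1.48309 >1
  x=-2.062: |R|=1.14896 >1
Interval (-1.9231, 0).

(-1.9231,0); λ=-9 ⇒ h* = (25/13)/9 = 0.2137.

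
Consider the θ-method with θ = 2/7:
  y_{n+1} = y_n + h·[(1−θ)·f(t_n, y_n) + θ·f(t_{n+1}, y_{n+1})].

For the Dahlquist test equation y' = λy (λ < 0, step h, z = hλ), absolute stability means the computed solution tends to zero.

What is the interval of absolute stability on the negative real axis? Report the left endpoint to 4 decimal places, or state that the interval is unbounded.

Set f=λy, z=hλ:
  y_{n+1} = y_n + z·[5/7·y_n + 2/7·y_{n+1}] ⇒ (1 − 2/7z)y_{n+1} = (1 + 5/7z)y_n
  so R(z) = (1 + 5/7z)/(1 − 2/7z).

Need |R(x)|<1, x<0.
x=-1.6: |R|=0.0980
R=−1: 1+5/7x = −1+2/7x ⇒ -3/7x=2 ⇒ x=2/(-3/7)=-4.6667
Confirm numerically:
  x=-3.935: |R|=0.85239 <1
  x=-3.497: |R|=0.74925 <1
  x=-2.860: |R|=0.57390 <1
  x=-5.151: |R|=1.08398 >1
  x=-4.897: |R|=1.04115 >1
So |R|<1 on (-4.6667, 0).

(-4.6667, 0).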